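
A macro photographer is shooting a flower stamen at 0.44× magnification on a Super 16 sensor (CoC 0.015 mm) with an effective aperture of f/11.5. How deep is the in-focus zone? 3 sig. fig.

1.78 mm

At magnification m, DoF ≈ 2·N_eff·c/m² = 2 × 11.5 × 0.015 / 0.44² = 0.345 / 0.1936 ≈ 1.78 mm.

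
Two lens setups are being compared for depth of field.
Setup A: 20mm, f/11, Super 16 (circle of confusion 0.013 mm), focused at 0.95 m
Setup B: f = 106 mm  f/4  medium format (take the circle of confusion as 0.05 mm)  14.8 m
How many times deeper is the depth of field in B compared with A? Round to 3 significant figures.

11.7

Setup A: H = 20²/(11×0.013) + 20 ≈ 2817.2 mm; DoF = Df − Dn = 1423.17 − 712.96 ≈ 710.21 mm.
Setup B: H = 106²/(4×0.05) + 106 ≈ 56286.0 mm; DoF = Df − Dn = 20042.0 − 11731.6 ≈ 8310.4 mm.
Ratio = 8310.4 / 710.21 ≈ 11.7.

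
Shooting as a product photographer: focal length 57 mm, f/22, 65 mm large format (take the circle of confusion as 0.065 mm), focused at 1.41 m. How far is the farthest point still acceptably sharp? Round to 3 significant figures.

Hyperfocal distance H = f²/(N·c) + f = 57²/(22 × 0.065) + 57 = 3249/1.43 + 57 ≈ 2329.0 mm ≈ 2.329 m.
Far limit Df = s·(H − f)/(H − s) = 1410 × (2329.0 − 57) / (2329.0 − 1410) = 1410 × 2272.0 / 919.0 ≈ 3485.8 mm ≈ 3.49 m.

3.49 m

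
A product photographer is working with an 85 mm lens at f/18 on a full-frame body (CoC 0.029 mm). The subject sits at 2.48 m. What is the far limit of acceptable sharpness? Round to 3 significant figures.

Hyperfocal distance H = f²/(N·c) + f = 85²/(18 × 0.029) + 85 = 7225/0.522 + 85 ≈ 13926.0 mm ≈ 13.93 m.
Far limit Df = s·(H − f)/(H − s) = 2480 × (13926.0 − 85) / (13926.0 − 2480) = 2480 × 13841.0 / 11446.0 ≈ 2998.9 mm ≈ 3.00 m.

3.00 m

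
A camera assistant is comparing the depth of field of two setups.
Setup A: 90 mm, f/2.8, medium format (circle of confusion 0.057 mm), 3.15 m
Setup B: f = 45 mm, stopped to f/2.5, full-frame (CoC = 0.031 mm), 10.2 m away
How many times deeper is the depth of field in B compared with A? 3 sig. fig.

24.5

Setup A: H = 90²/(2.8×0.057) + 90 ≈ 50841.9 mm; DoF = Df − Dn = 3352.11 − 2970.88 ≈ 381.23 mm.
Setup B: H = 45²/(2.5×0.031) + 45 ≈ 26174.0 mm; DoF = Df − Dn = 16684.3 − 7345.3 ≈ 9339.0 mm.
Ratio = 9339.0 / 381.23 ≈ 24.5.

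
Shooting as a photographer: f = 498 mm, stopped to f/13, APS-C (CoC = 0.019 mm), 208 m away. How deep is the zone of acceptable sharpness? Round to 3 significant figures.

Hyperfocal distance H = f²/(N·c) + f = 498²/(13 × 0.019) + 498 = 248004/0.247 + 498 ≈ 1004562.8 mm ≈ 1005 m.
Near limit Dn = s·(H − f)/(H + s − 2f) = 208000 × (1004562.8 − 498) / (1004562.8 + 208000 − 2 × 498) = 208000 × 1004064.8 / 1211566.8 ≈ 172376 mm.
Far limit Df = s·(H − f)/(H − s) = 208000 × (1004562.8 − 498) / (1004562.8 − 208000) = 208000 × 1004064.8 / 796562.8 ≈ 262183 mm.
Depth of field = Df − Dn = 262183 − 172376 ≈ 89807 mm ≈ 89.8 m.

89.8 m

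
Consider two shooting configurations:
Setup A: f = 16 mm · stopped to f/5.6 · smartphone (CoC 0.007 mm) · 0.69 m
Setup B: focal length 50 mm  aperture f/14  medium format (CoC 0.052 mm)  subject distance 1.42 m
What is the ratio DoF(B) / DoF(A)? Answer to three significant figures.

Setup A: H = 16²/(5.6×0.007) + 16 ≈ 6546.6 mm; DoF = Df − Dn = 769.41 − 625.45 ≈ 143.96 mm.
Setup B: H = 50²/(14×0.052) + 50 ≈ 3484.1 mm; DoF = Df − Dn = 2362.5 − 1015.1 ≈ 1347.4 mm.
Ratio = 1347.4 / 143.96 ≈ 9.36.

9.36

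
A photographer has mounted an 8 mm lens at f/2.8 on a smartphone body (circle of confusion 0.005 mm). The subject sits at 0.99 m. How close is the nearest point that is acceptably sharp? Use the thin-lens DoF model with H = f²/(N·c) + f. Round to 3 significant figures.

0.815 m

Hyperfocal distance H = f²/(N·c) + f = 8²/(2.8 × 0.005) + 8 = 64/0.014 + 8 ≈ 4579.4 mm ≈ 4.579 m.
Near limit Dn = s·(H − f)/(H + s − 2f) = 990 × (4579.4 − 8) / (4579.4 + 990 − 2 × 8) = 990 × 4571.4 / 5553.4 ≈ 814.94 mm ≈ 0.815 m.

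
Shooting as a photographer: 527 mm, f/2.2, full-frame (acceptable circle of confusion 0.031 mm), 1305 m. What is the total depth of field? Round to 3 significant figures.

Hyperfocal distance H = f²/(N·c) + f = 527²/(2.2 × 0.031) + 527 = 277729/0.0682 + 527 ≈ 4072799.7 mm ≈ 4073 m.
Near limit Dn = s·(H − f)/(H + s − 2f) = 1305000 × (4072799.7 − 527) / (4072799.7 + 1305000 − 2 × 527) = 1305000 × 4072272.7 / 5376745.7 ≈ 988389 mm.
Far limit Df = s·(H − f)/(H − s) = 1305000 × (4072799.7 − 527) / (4072799.7 − 1305000) = 1305000 × 4072272.7 / 2767799.7 ≈ 1920051 mm.
Depth of field = Df − Dn = 1920051 − 988389 ≈ 931662 mm ≈ 932 m.

932 m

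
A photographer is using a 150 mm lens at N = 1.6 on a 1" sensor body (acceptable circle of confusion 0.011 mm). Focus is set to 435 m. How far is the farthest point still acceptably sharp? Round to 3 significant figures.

659 m

Hyperfocal distance H = f²/(N·c) + f = 150²/(1.6 × 0.011) + 150 = 22500/0.0176 + 150 ≈ 1278559.1 mm ≈ 1279 m.
Far limit Df = s·(H − f)/(H − s) = 435000 × (1278559.1 − 150) / (1278559.1 − 435000) = 435000 × 1278409.1 / 843559.1 ≈ 659240 mm ≈ 659 m.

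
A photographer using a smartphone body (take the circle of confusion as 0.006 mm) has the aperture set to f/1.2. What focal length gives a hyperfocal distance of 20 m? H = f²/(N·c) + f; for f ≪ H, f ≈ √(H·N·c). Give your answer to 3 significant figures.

From H = f²/(N·c) + f, with f ≪ H: f ≈ √(H·N·c) = √(20000 × 1.2 × 0.006) = √144.00 ≈ 12.00 mm.
The +f correction barely moves this — solving exactly, f² + N·c·f − N·c·H = 0 ⇒ f = (−N·c + √((N·c)² + 4·N·c·H))/2 = (−0.0072 + √576.00)/2 ≈ 11.996 mm, so f ≈ 12.0 mm.

12.0 mm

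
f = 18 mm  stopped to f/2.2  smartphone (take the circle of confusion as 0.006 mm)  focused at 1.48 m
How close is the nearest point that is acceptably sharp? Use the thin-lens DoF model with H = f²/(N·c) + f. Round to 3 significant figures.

1.40 m

Hyperfocal distance H = f²/(N·c) + f = 18²/(2.2 × 0.006) + 18 = 324/0.0132 + 18 ≈ 24563.5 mm ≈ 24.56 m.
Near limit Dn = s·(H − f)/(H + s − 2f) = 1480 × (24563.5 − 18) / (24563.5 + 1480 − 2 × 18) = 1480 × 24545.5 / 26007.5 ≈ 1396.8 mm ≈ 1.40 m.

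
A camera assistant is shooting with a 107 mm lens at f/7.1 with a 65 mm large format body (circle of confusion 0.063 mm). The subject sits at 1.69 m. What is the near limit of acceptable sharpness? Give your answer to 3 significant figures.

1.59 m

Hyperfocal distance H = f²/(N·c) + f = 107²/(7.1 × 0.063) + 107 = 11449/0.4473 + 107 ≈ 25702.8 mm ≈ 25.70 m.
Near limit Dn = s·(H − f)/(H + s − 2f) = 1690 × (25702.8 − 107) / (25702.8 + 1690 − 2 × 107) = 1690 × 25595.8 / 27178.8 ≈ 1591.6 mm ≈ 1.59 m.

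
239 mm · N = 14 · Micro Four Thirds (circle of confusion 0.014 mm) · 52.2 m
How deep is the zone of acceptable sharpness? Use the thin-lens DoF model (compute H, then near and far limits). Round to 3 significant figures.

Hyperfocal distance H = f²/(N·c) + f = 239²/(14 × 0.014) + 239 = 57121/0.196 + 239 ≈ 291672.7 mm ≈ 291.7 m.
Near limit Dn = s·(H − f)/(H + s − 2f) = 52200 × (291672.7 − 239) / (291672.7 + 52200 − 2 × 239) = 52200 × 291433.7 / 343394.7 ≈ 44301 mm.
Far limit Df = s·(H − f)/(H − s) = 52200 × (291672.7 − 239) / (291672.7 − 52200) = 52200 × 291433.7 / 239472.7 ≈ 63526 mm.
Depth of field = Df − Dn = 63526 − 44301 ≈ 19225 mm ≈ 19.2 m.

19.2 m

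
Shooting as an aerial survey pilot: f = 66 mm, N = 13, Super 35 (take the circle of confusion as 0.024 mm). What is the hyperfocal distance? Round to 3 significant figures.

Hyperfocal distance H = f²/(N·c) + f = 66²/(13 × 0.024) + 66 = 4356/0.312 + 66 ≈ 14027.5 mm ≈ 14.0 m.

14.0 m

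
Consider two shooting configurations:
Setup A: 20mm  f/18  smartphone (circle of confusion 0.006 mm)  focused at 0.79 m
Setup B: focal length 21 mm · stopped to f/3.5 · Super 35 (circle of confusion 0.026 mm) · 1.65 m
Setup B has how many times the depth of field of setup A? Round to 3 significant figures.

Setup A: H = 20²/(18×0.006) + 20 ≈ 3723.7 mm; DoF = Df − Dn = 997.35 − 654.03 ≈ 343.32 mm.
Setup B: H = 21²/(3.5×0.026) + 21 ≈ 4867.2 mm; DoF = Df − Dn = 2485.5 − 1234.9 ≈ 1250.6 mm.
Ratio = 1250.6 / 343.32 ≈ 3.64.

3.64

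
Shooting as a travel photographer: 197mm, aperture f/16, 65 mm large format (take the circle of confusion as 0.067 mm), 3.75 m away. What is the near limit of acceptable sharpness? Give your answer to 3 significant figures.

3.41 m

Hyperfocal distance H = f²/(N·c) + f = 197²/(16 × 0.067) + 197 = 38809/1.072 + 197 ≈ 36399.4 mm ≈ 36.40 m.
Near limit Dn = s·(H − f)/(H + s − 2f) = 3750 × (36399.4 − 197) / (36399.4 + 3750 − 2 × 197) = 3750 × 36202.4 / 39755.4 ≈ 3414.9 mm ≈ 3.41 m.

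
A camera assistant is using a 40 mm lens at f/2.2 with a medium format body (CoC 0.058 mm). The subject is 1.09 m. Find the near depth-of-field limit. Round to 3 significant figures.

1.01 m

Hyperfocal distance H = f²/(N·c) + f = 40²/(2.2 × 0.058) + 40 = 1600/0.1276 + 40 ≈ 12579.2 mm ≈ 12.58 m.
Near limit Dn = s·(H − f)/(H + s − 2f) = 1090 × (12579.2 − 40) / (12579.2 + 1090 − 2 × 40) = 1090 × 12539.2 / 13589.2 ≈ 1005.8 mm ≈ 1.01 m.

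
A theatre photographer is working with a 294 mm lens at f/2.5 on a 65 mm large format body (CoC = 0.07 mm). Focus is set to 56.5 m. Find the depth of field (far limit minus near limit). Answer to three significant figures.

Hyperfocal distance H = f²/(N·c) + f = 294²/(2.5 × 0.07) + 294 = 86436/0.175 + 294 ≈ 494214.0 mm ≈ 494.2 m.
Near limit Dn = s·(H − f)/(H + s − 2f) = 56500 × (494214.0 − 294) / (494214.0 + 56500 − 2 × 294) = 56500 × 493920.0 / 550126.0 ≈ 50727 mm.
Far limit Df = s·(H − f)/(H − s) = 56500 × (494214.0 − 294) / (494214.0 − 56500) = 56500 × 493920.0 / 437714.0 ≈ 63755 mm.
Depth of field = Df − Dn = 63755 − 50727 ≈ 13028 mm ≈ 13.0 m.

13.0 m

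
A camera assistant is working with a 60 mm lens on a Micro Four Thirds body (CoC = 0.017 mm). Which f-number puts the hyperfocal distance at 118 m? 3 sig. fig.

Rearrange H = f²/(N·c) + f for N: N = f² / ((H − f)·c).
N = 60² / ((118000 − 60) × 0.017) = 3600 / 2005 ≈ 1.80.

f/1.80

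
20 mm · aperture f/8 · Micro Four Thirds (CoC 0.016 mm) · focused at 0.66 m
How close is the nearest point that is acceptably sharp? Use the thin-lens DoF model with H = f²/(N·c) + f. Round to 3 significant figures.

Hyperfocal distance H = f²/(N·c) + f = 20²/(8 × 0.016) + 20 = 400/0.128 + 20 ≈ 3145.0 mm ≈ 3.145 m.
Near limit Dn = s·(H − f)/(H + s − 2f) = 660 × (3145.0 − 20) / (3145.0 + 660 − 2 × 20) = 660 × 3125.0 / 3765.0 ≈ 547.81 mm ≈ 0.548 m.

0.548 m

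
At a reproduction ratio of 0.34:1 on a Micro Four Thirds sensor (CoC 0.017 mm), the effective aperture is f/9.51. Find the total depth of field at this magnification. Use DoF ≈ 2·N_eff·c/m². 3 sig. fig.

At magnification m, DoF ≈ 2·N_eff·c/m² = 2 × 9.51 × 0.017 / 0.34² = 0.3233 / 0.1156 ≈ 2.8 mm.

2.80 mm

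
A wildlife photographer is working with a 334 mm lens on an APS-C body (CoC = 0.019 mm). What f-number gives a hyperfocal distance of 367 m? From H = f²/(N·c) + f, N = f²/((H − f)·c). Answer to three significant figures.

f/16

Rearrange H = f²/(N·c) + f for N: N = f² / ((H − f)·c).
N = 334² / ((367000 − 334) × 0.019) = 111556 / 6967 ≈ 16.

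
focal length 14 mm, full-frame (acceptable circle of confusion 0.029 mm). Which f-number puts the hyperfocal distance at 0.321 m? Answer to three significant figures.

Rearrange H = f²/(N·c) + f for N: N = f² / ((H − f)·c).
N = 14² / ((321 − 14) × 0.029) = 196 / 8.903 ≈ 22.

f/22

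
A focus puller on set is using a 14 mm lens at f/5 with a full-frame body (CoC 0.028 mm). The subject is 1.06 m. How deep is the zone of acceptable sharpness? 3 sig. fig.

3.59 m

Hyperfocal distance H = f²/(N·c) + f = 14²/(5 × 0.028) + 14 = 196/0.14 + 14 ≈ 1414.0 mm ≈ 1.414 m.
Near limit Dn = s·(H − f)/(H + s − 2f) = 1060 × (1414.0 − 14) / (1414.0 + 1060 − 2 × 14) = 1060 × 1400.0 / 2446.0 ≈ 606.7 mm.
Far limit Df = s·(H − f)/(H − s) = 1060 × (1414.0 − 14) / (1414.0 − 1060) = 1060 × 1400.0 / 354.0 ≈ 4192.1 mm.
Depth of field = Df − Dn = 4192.1 − 606.7 ≈ 3585.4 mm ≈ 3.59 m.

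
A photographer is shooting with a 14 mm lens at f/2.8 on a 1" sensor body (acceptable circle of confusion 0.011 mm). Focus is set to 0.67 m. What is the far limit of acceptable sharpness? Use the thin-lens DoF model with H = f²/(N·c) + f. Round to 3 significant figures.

Hyperfocal distance H = f²/(N·c) + f = 14²/(2.8 × 0.011) + 14 = 196/0.0308 + 14 ≈ 6377.6 mm ≈ 6.378 m.
Far limit Df = s·(H − f)/(H − s) = 670 × (6377.6 − 14) / (6377.6 − 670) = 670 × 6363.6 / 5707.6 ≈ 747.01 mm ≈ 0.747 m.

0.747 m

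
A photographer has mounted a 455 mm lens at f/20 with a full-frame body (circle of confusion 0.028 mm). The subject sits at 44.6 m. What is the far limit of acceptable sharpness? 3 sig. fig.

Hyperfocal distance H = f²/(N·c) + f = 455²/(20 × 0.028) + 455 = 207025/0.56 + 455 ≈ 370142.5 mm ≈ 370.1 m.
Far limit Df = s·(H − f)/(H − s) = 44600 × (370142.5 − 455) / (370142.5 − 44600) = 44600 × 369687.5 / 325542.5 ≈ 50648 mm ≈ 50.6 m.

50.6 m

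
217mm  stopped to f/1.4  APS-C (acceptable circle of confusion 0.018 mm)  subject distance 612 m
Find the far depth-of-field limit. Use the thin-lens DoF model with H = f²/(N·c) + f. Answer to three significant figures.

Hyperfocal distance H = f²/(N·c) + f = 217²/(1.4 × 0.018) + 217 = 47089/0.0252 + 217 ≈ 1868828.1 mm ≈ 1869 m.
Far limit Df = s·(H − f)/(H − s) = 612000 × (1868828.1 − 217) / (1868828.1 − 612000) = 612000 × 1868611.1 / 1256828.1 ≈ 909902 mm ≈ 910 m.

910 m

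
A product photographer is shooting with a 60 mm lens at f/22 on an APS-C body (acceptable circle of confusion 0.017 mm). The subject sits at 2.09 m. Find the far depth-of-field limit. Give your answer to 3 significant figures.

2.65 m

Hyperfocal distance H = f²/(N·c) + f = 60²/(22 × 0.017) + 60 = 3600/0.374 + 60 ≈ 9685.7 mm ≈ 9.686 m.
Far limit Df = s·(H − f)/(H − s) = 2090 × (9685.7 − 60) / (9685.7 − 2090) = 2090 × 9625.7 / 7595.7 ≈ 2648.6 mm ≈ 2.65 m.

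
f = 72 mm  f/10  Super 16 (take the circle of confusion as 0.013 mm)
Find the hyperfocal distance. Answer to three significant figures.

39.9 m

Hyperfocal distance H = f²/(N·c) + f = 72²/(10 × 0.013) + 72 = 5184/0.13 + 72 ≈ 39948.9 mm ≈ 39.9 m.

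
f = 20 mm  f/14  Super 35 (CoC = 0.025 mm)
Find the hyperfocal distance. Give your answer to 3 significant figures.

Hyperfocal distance H = f²/(N·c) + f = 20²/(14 × 0.025) + 20 = 400/0.35 + 20 ≈ 1162.9 mm ≈ 1.16 m.

1.16 m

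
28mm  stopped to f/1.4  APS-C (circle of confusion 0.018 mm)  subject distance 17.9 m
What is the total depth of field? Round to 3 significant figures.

Hyperfocal distance H = f²/(N·c) + f = 28²/(1.4 × 0.018) + 28 = 784/0.0252 + 28 ≈ 31139.1 mm ≈ 31.14 m.
Near limit Dn = s·(H − f)/(H + s − 2f) = 17900 × (31139.1 − 28) / (31139.1 + 17900 − 2 × 28) = 17900 × 31111.1 / 48983.1 ≈ 11369 mm.
Far limit Df = s·(H − f)/(H − s) = 17900 × (31139.1 − 28) / (31139.1 − 17900) = 17900 × 31111.1 / 13239.1 ≈ 42064 mm.
Depth of field = Df − Dn = 42064 − 11369 ≈ 30695 mm ≈ 30.7 m.

30.7 m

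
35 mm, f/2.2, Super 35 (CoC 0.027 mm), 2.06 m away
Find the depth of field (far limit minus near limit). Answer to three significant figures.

408 mm

Hyperfocal distance H = f²/(N·c) + f = 35²/(2.2 × 0.027) + 35 = 1225/0.0594 + 35 ≈ 20657.9 mm ≈ 20.66 m.
Near limit Dn = s·(H − f)/(H + s − 2f) = 2060 × (20657.9 − 35) / (20657.9 + 2060 − 2 × 35) = 2060 × 20622.9 / 22647.9 ≈ 1875.81 mm.
Far limit Df = s·(H − f)/(H − s) = 2060 × (20657.9 − 35) / (20657.9 − 2060) = 2060 × 20622.9 / 18597.9 ≈ 2284.30 mm.
Depth of field = Df − Dn = 2284.30 − 1875.81 ≈ 408.49 mm.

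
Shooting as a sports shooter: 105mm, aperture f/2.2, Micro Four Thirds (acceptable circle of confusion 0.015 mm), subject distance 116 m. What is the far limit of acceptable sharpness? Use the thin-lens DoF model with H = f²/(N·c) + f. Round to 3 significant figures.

178 m

Hyperfocal distance H = f²/(N·c) + f = 105²/(2.2 × 0.015) + 105 = 11025/0.033 + 105 ≈ 334195.9 mm ≈ 334.2 m.
Far limit Df = s·(H − f)/(H − s) = 116000 × (334195.9 − 105) / (334195.9 − 116000) = 116000 × 334090.9 / 218195.9 ≈ 177614 mm ≈ 178 m.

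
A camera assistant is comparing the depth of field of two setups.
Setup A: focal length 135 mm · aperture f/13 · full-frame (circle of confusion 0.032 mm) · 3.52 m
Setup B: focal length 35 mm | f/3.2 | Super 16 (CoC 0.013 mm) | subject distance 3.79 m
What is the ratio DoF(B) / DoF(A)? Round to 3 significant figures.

1.80

Setup A: H = 135²/(13×0.032) + 135 ≈ 43945.1 mm; DoF = Df − Dn = 3814.75 − 3267.53 ≈ 547.22 mm.
Setup B: H = 35²/(3.2×0.013) + 35 ≈ 29482.1 mm; DoF = Df − Dn = 4343.92 − 3361.37 ≈ 982.55 mm.
Ratio = 982.55 / 547.22 ≈ 1.80.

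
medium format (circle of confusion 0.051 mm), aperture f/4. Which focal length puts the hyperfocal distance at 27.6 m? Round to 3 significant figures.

From H = f²/(N·c) + f, with f ≪ H: f ≈ √(H·N·c) = √(27600 × 4 × 0.051) = √5630.4 ≈ 75.04 mm.
Exact: f² + N·c·f − N·c·H = 0 ⇒ f = (−N·c + √((N·c)² + 4·N·c·H))/2 = (−0.204 + √22522)/2 ≈ 74.934 mm ≈ 74.9 mm.

74.9 mm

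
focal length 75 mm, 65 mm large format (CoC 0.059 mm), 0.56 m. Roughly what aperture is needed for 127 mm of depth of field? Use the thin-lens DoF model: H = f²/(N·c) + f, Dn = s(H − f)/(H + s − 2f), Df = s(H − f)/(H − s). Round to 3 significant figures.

Write h = H − f = f²/(N·c). The thin-lens limits are Dn = s·h/(h + (s−f)) and Df = s·h/(h − (s−f)), so DoF = Df − Dn = 2·s·(s−f)·h / (h² − (s−f)²).
That is a quadratic in h: DoF·h² − 2·s·(s−f)·h − DoF·(s−f)² = 0 ⇒ h = (s−f)·(s + √(s² + DoF²)) / DoF = 485 × (560 + √(560² + 127²)) / 127 = 485 × (560 + 574.220) / 127 ≈ 4331.5 mm.
Then N = f²/(c·h) = 75² / (0.059 × 4331.5) = 5625 / 255.56 ≈ 22.

f/22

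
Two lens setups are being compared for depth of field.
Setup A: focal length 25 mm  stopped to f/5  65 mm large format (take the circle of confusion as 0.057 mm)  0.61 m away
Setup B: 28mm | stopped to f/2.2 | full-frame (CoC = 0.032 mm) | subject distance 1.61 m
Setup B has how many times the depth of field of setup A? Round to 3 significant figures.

1.33

Setup A: H = 25²/(5×0.057) + 25 ≈ 2218.0 mm; DoF = Df − Dn = 831.92 − 481.54 ≈ 350.38 mm.
Setup B: H = 28²/(2.2×0.032) + 28 ≈ 11164.4 mm; DoF = Df − Dn = 1876.58 − 1409.74 ≈ 466.84 mm.
Ratio = 466.84 / 350.38 ≈ 1.33.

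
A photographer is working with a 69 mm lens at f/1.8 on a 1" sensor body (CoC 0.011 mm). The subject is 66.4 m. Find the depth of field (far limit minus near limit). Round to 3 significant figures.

39.7 m

Hyperfocal distance H = f²/(N·c) + f = 69²/(1.8 × 0.011) + 69 = 4761/0.0198 + 69 ≈ 240523.5 mm ≈ 240.5 m.
Near limit Dn = s·(H − f)/(H + s − 2f) = 66400 × (240523.5 − 69) / (240523.5 + 66400 − 2 × 69) = 66400 × 240454.5 / 306785.5 ≈ 52043 mm.
Far limit Df = s·(H − f)/(H − s) = 66400 × (240523.5 − 69) / (240523.5 − 66400) = 66400 × 240454.5 / 174123.5 ≈ 91695 mm.
Depth of field = Df − Dn = 91695 − 52043 ≈ 39652 mm ≈ 39.7 m.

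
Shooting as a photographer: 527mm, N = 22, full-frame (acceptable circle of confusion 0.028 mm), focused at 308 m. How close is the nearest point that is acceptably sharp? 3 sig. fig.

Hyperfocal distance H = f²/(N·c) + f = 527²/(22 × 0.028) + 527 = 277729/0.616 + 527 ≈ 451385.8 mm ≈ 451.4 m.
Near limit Dn = s·(H − f)/(H + s − 2f) = 308000 × (451385.8 − 527) / (451385.8 + 308000 − 2 × 527) = 308000 × 450858.8 / 758331.8 ≈ 183118 mm ≈ 183 m.

183 m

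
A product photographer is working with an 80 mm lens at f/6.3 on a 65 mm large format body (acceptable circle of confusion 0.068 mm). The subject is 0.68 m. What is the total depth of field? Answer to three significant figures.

Hyperfocal distance H = f²/(N·c) + f = 80²/(6.3 × 0.068) + 80 = 6400/0.4284 + 80 ≈ 15019.3 mm ≈ 15.02 m.
Near limit Dn = s·(H − f)/(H + s − 2f) = 680 × (15019.3 − 80) / (15019.3 + 680 − 2 × 80) = 680 × 14939.3 / 15539.3 ≈ 653.744 mm.
Far limit Df = s·(H − f)/(H − s) = 680 × (15019.3 − 80) / (15019.3 − 680) = 680 × 14939.3 / 14339.3 ≈ 708.453 mm.
Depth of field = Df − Dn = 708.453 − 653.744 ≈ 54.709 mm.

54.7 mm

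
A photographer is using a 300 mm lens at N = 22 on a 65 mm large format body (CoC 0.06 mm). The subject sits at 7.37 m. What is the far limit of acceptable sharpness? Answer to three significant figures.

8.22 m

Hyperfocal distance H = f²/(N·c) + f = 300²/(22 × 0.06) + 300 = 90000/1.32 + 300 ≈ 68481.8 mm ≈ 68.48 m.
Far limit Df = s·(H − f)/(H − s) = 7370 × (68481.8 − 300) / (68481.8 − 7370) = 7370 × 68181.8 / 61111.8 ≈ 8222.6 mm ≈ 8.22 m.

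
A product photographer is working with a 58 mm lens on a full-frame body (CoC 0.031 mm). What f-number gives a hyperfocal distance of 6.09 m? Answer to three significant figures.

f/18

Rearrange H = f²/(N·c) + f for N: N = f² / ((H − f)·c).
N = 58² / ((6090 − 58) × 0.031) = 3364 / 187.0 ≈ 18.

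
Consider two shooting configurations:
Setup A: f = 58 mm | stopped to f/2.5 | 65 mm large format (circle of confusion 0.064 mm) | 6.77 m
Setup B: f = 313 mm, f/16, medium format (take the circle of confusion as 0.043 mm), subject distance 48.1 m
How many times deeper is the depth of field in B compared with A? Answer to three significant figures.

Setup A: H = 58²/(2.5×0.064) + 58 ≈ 21083.0 mm; DoF = Df − Dn = 9944.8 − 5131.7 ≈ 4813.1 mm.
Setup B: H = 313²/(16×0.043) + 313 ≈ 142709.8 mm; DoF = Df − Dn = 72395 − 36014 ≈ 36381 mm.
Ratio = 36381 / 4813.1 ≈ 7.56.

7.56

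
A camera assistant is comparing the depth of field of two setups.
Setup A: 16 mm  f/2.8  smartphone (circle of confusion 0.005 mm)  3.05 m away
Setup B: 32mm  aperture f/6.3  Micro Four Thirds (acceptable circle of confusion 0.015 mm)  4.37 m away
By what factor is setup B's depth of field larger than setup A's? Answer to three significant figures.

4.00

Setup A: H = 16²/(2.8×0.005) + 16 ≈ 18301.7 mm; DoF = Df − Dn = 3656.7 − 2616.0 ≈ 1040.7 mm.
Setup B: H = 32²/(6.3×0.015) + 32 ≈ 10868.0 mm; DoF = Df − Dn = 7287.4 − 3120.7 ≈ 4166.7 mm.
Ratio = 4166.7 / 1040.7 ≈ 4.00.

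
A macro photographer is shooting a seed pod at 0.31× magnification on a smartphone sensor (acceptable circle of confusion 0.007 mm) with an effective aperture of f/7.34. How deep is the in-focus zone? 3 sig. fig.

1.07 mm

At magnification m, DoF ≈ 2·N_eff·c/m² = 2 × 7.34 × 0.007 / 0.31² = 0.1028 / 0.0961 ≈ 1.07 mm.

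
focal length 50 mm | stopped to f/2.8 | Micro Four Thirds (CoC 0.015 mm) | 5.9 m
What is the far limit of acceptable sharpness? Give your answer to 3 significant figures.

6.54 m

Hyperfocal distance H = f²/(N·c) + f = 50²/(2.8 × 0.015) + 50 = 2500/0.042 + 50 ≈ 59573.8 mm ≈ 59.57 m.
Far limit Df = s·(H − f)/(H − s) = 5900 × (59573.8 − 50) / (59573.8 − 5900) = 5900 × 59523.8 / 53673.8 ≈ 6543.1 mm ≈ 6.54 m.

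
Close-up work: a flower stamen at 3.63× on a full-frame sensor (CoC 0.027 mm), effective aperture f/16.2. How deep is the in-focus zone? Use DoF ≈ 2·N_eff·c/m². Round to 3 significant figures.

0.0664 mm

At magnification m, DoF ≈ 2·N_eff·c/m² = 2 × 16.2 × 0.027 / 3.63² = 0.8748 / 13.18 ≈ 0.0664 mm.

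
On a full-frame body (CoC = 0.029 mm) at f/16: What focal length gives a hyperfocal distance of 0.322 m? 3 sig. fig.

From H = f²/(N·c) + f, with f ≪ H: f ≈ √(H·N·c) = √(322 × 16 × 0.029) = √149.41 ≈ 12.22 mm.
Exact: f² + N·c·f − N·c·H = 0 ⇒ f = (−N·c + √((N·c)² + 4·N·c·H))/2 = (−0.464 + √597.85)/2 ≈ 11.993 mm ≈ 12.0 mm.

12.0 mm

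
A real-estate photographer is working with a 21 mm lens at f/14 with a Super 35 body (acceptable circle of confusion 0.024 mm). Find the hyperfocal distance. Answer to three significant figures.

Hyperfocal distance H = f²/(N·c) + f = 21²/(14 × 0.024) + 21 = 441/0.336 + 21 ≈ 1333.5 mm ≈ 1.33 m.

1.33 m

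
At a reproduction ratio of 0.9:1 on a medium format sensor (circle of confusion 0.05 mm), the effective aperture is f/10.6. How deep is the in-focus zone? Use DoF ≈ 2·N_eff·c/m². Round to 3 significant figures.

1.31 mm

At magnification m, DoF ≈ 2·N_eff·c/m² = 2 × 10.6 × 0.05 / 0.9² = 1.06 / 0.81 ≈ 1.31 mm.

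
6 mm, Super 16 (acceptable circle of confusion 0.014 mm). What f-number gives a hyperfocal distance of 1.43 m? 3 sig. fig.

f/1.81

Rearrange H = f²/(N·c) + f for N: N = f² / ((H − f)·c).
N = 6² / ((1430 − 6) × 0.014) = 36 / 19.94 ≈ 1.81.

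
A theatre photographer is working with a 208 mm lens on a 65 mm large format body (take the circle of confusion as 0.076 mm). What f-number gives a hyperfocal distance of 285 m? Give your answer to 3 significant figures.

Rearrange H = f²/(N·c) + f for N: N = f² / ((H − f)·c).
N = 208² / ((285000 − 208) × 0.076) = 43264 / 21644 ≈ 2.00.

f/2.00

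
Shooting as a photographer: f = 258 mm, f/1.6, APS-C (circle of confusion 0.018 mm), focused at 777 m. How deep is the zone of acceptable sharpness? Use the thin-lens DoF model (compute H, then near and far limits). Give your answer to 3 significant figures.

589 m

Hyperfocal distance H = f²/(N·c) + f = 258²/(1.6 × 0.018) + 258 = 66564/0.0288 + 258 ≈ 2311508.0 mm ≈ 2312 m.
Near limit Dn = s·(H − f)/(H + s − 2f) = 777000 × (2311508.0 − 258) / (2311508.0 + 777000 − 2 × 258) = 777000 × 2311250.0 / 3087992.0 ≈ 581556 mm.
Far limit Df = s·(H − f)/(H − s) = 777000 × (2311508.0 − 258) / (2311508.0 − 777000) = 777000 × 2311250.0 / 1534508.0 ≈ 1170304 mm.
Depth of field = Df − Dn = 1170304 − 581556 ≈ 588748 mm ≈ 589 m.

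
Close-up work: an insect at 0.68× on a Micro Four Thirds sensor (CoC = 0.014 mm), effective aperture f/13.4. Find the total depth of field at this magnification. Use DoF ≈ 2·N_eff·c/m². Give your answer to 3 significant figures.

0.811 mm

At magnification m, DoF ≈ 2·N_eff·c/m² = 2 × 13.4 × 0.014 / 0.68² = 0.3752 / 0.4624 ≈ 0.811 mm.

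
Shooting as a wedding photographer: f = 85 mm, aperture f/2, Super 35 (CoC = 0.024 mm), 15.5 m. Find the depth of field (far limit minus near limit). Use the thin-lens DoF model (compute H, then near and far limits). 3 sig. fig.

Hyperfocal distance H = f²/(N·c) + f = 85²/(2 × 0.024) + 85 = 7225/0.048 + 85 ≈ 150605.8 mm ≈ 150.6 m.
Near limit Dn = s·(H − f)/(H + s − 2f) = 15500 × (150605.8 − 85) / (150605.8 + 15500 − 2 × 85) = 15500 × 150520.8 / 165935.8 ≈ 14060.1 mm.
Far limit Df = s·(H − f)/(H − s) = 15500 × (150605.8 − 85) / (150605.8 − 15500) = 15500 × 150520.8 / 135105.8 ≈ 17268.5 mm.
Depth of field = Df − Dn = 17268.5 − 14060.1 ≈ 3208.4 mm ≈ 3.21 m.

3.21 m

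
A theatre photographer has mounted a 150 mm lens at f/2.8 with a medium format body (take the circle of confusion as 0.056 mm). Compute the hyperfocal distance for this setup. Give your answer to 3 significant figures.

Hyperfocal distance H = f²/(N·c) + f = 150²/(2.8 × 0.056) + 150 = 22500/0.1568 + 150 ≈ 143644.9 mm ≈ 144 m.

144 m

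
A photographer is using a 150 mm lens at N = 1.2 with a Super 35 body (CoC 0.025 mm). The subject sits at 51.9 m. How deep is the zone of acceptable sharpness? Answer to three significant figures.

Hyperfocal distance H = f²/(N·c) + f = 150²/(1.2 × 0.025) + 150 = 22500/0.03 + 150 ≈ 750150.0 mm ≈ 750.1 m.
Near limit Dn = s·(H − f)/(H + s − 2f) = 51900 × (750150.0 − 150) / (750150.0 + 51900 − 2 × 150) = 51900 × 750000.0 / 801750.0 ≈ 48550.0 mm.
Far limit Df = s·(H − f)/(H − s) = 51900 × (750150.0 − 150) / (750150.0 − 51900) = 51900 × 750000.0 / 698250.0 ≈ 55746.5 mm.
Depth of field = Df − Dn = 55746.5 − 48550.0 ≈ 7196.5 mm ≈ 7.20 m.

7.20 m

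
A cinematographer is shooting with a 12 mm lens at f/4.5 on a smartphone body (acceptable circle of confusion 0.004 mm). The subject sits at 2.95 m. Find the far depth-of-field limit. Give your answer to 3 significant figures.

Hyperfocal distance H = f²/(N·c) + f = 12²/(4.5 × 0.004) + 12 = 144/0.018 + 12 ≈ 8012.0 mm ≈ 8.012 m.
Far limit Df = s·(H − f)/(H − s) = 2950 × (8012.0 − 12) / (8012.0 − 2950) = 2950 × 8000.0 / 5062.0 ≈ 4662.2 mm ≈ 4.66 m.

4.66 m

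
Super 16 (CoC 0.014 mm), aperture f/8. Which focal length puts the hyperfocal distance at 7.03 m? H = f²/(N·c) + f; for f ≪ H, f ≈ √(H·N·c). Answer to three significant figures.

28.0 mm

From H = f²/(N·c) + f, with f ≪ H: f ≈ √(H·N·c) = √(7030 × 8 × 0.014) = √787.36 ≈ 28.06 mm.
Exact: f² + N·c·f − N·c·H = 0 ⇒ f = (−N·c + √((N·c)² + 4·N·c·H))/2 = (−0.112 + √3149.5)/2 ≈ 28.004 mm ≈ 28.0 mm.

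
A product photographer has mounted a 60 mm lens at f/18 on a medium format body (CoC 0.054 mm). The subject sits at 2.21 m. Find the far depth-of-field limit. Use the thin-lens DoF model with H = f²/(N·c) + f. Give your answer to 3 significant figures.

5.27 m

Hyperfocal distance H = f²/(N·c) + f = 60²/(18 × 0.054) + 60 = 3600/0.972 + 60 ≈ 3763.7 mm ≈ 3.764 m.
Far limit Df = s·(H − f)/(H − s) = 2210 × (3763.7 − 60) / (3763.7 − 2210) = 2210 × 3703.7 / 1553.7 ≈ 5268.2 mm ≈ 5.27 m.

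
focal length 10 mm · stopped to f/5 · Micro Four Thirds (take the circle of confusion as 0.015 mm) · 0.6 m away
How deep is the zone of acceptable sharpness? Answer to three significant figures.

Hyperfocal distance H = f²/(N·c) + f = 10²/(5 × 0.015) + 10 = 100/0.075 + 10 ≈ 1343.3 mm ≈ 1.343 m.
Near limit Dn = s·(H − f)/(H + s − 2f) = 600 × (1343.3 − 10) / (1343.3 + 600 − 2 × 10) = 600 × 1333.3 / 1923.3 ≈ 415.94 mm.
Far limit Df = s·(H − f)/(H − s) = 600 × (1343.3 − 10) / (1343.3 − 600) = 600 × 1333.3 / 743.3 ≈ 1076.23 mm.
Depth of field = Df − Dn = 1076.23 − 415.94 ≈ 660.29 mm ≈ 0.660 m.

0.660 m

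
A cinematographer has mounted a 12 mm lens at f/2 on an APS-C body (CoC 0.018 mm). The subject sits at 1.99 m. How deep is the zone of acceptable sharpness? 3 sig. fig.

Hyperfocal distance H = f²/(N·c) + f = 12²/(2 × 0.018) + 12 = 144/0.036 + 12 ≈ 4012.0 mm ≈ 4.012 m.
Near limit Dn = s·(H − f)/(H + s − 2f) = 1990 × (4012.0 − 12) / (4012.0 + 1990 − 2 × 12) = 1990 × 4000.0 / 5978.0 ≈ 1331.5 mm.
Far limit Df = s·(H − f)/(H − s) = 1990 × (4012.0 − 12) / (4012.0 − 1990) = 1990 × 4000.0 / 2022.0 ≈ 3936.7 mm.
Depth of field = Df − Dn = 3936.7 − 1331.5 ≈ 2605.2 mm ≈ 2.61 m.

2.61 m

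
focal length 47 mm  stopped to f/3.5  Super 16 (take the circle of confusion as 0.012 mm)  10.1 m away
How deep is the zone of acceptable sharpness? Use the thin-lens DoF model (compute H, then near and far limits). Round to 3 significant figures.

4.01 m

Hyperfocal distance H = f²/(N·c) + f = 47²/(3.5 × 0.012) + 47 = 2209/0.042 + 47 ≈ 52642.2 mm ≈ 52.64 m.
Near limit Dn = s·(H − f)/(H + s − 2f) = 10100 × (52642.2 − 47) / (52642.2 + 10100 − 2 × 47) = 10100 × 52595.2 / 62648.2 ≈ 8479.3 mm.
Far limit Df = s·(H − f)/(H − s) = 10100 × (52642.2 − 47) / (52642.2 − 10100) = 10100 × 52595.2 / 42542.2 ≈ 12486.7 mm.
Depth of field = Df − Dn = 12486.7 − 8479.3 ≈ 4007.4 mm ≈ 4.01 m.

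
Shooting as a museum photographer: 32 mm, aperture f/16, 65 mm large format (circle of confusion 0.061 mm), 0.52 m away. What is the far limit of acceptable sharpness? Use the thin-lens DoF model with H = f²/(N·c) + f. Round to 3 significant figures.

Hyperfocal distance H = f²/(N·c) + f = 32²/(16 × 0.061) + 32 = 1024/0.976 + 32 ≈ 1081.2 mm ≈ 1.081 m.
Far limit Df = s·(H − f)/(H − s) = 520 × (1081.2 − 32) / (1081.2 − 520) = 520 × 1049.2 / 561.2 ≈ 972.19 mm ≈ 0.972 m.

0.972 m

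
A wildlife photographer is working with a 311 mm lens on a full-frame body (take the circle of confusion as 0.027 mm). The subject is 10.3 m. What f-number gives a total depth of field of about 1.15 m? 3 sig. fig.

f/20

Write h = H − f = f²/(N·c). The thin-lens limits are Dn = s·h/(h + (s−f)) and Df = s·h/(h − (s−f)), so DoF = Df − Dn = 2·s·(s−f)·h / (h² − (s−f)²).
That is a quadratic in h: DoF·h² − 2·s·(s−f)·h − DoF·(s−f)² = 0 ⇒ h = (s−f)·(s + √(s² + DoF²)) / DoF = 9989 × (10300 + √(10300² + 1150²)) / 1150 = 9989 × (10300 + 10364.0) / 1150 ≈ 179489 mm.
Then N = f²/(c·h) = 311² / (0.027 × 179489) = 96721 / 4846.2 ≈ 20.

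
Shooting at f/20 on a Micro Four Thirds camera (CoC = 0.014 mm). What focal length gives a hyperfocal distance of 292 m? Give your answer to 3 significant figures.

From H = f²/(N·c) + f, with f ≪ H: f ≈ √(H·N·c) = √(292000 × 20 × 0.014) = √81760 ≈ 285.9 mm.
The +f correction barely moves this — solving exactly, f² + N·c·f − N·c·H = 0 ⇒ f = (−N·c + √((N·c)² + 4·N·c·H))/2 = (−0.28 + √327040)/2 ≈ 285.80 mm, so f ≈ 286 mm.

286 mm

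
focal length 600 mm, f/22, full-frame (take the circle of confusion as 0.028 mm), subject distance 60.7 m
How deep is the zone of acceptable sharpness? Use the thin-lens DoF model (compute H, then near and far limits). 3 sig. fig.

12.6 m

Hyperfocal distance H = f²/(N·c) + f = 600²/(22 × 0.028) + 600 = 360000/0.616 + 600 ≈ 585015.6 mm ≈ 585.0 m.
Near limit Dn = s·(H − f)/(H + s − 2f) = 60700 × (585015.6 − 600) / (585015.6 + 60700 − 2 × 600) = 60700 × 584415.6 / 644515.6 ≈ 55040 mm.
Far limit Df = s·(H − f)/(H − s) = 60700 × (585015.6 − 600) / (585015.6 − 60700) = 60700 × 584415.6 / 524315.6 ≈ 67658 mm.
Depth of field = Df − Dn = 67658 − 55040 ≈ 12618 mm ≈ 12.6 m.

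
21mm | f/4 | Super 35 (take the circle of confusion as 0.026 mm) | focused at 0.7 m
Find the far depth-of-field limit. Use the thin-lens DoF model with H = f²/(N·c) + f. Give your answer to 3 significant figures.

0.833 m

Hyperfocal distance H = f²/(N·c) + f = 21²/(4 × 0.026) + 21 = 441/0.104 + 21 ≈ 4261.4 mm ≈ 4.261 m.
Far limit Df = s·(H − f)/(H − s) = 700 × (4261.4 − 21) / (4261.4 − 700) = 700 × 4240.4 / 3561.4 ≈ 833.46 mm ≈ 0.833 m.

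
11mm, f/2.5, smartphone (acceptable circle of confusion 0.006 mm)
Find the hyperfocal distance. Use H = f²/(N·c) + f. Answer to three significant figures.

8.08 m

Hyperfocal distance H = f²/(N·c) + f = 11²/(2.5 × 0.006) + 11 = 121/0.015 + 11 ≈ 8077.7 mm ≈ 8.08 m.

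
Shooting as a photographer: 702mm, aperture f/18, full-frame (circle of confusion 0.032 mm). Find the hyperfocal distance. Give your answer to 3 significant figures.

856 m

Hyperfocal distance H = f²/(N·c) + f = 702²/(18 × 0.032) + 702 = 492804/0.576 + 702 ≈ 856264.5 mm ≈ 856 m.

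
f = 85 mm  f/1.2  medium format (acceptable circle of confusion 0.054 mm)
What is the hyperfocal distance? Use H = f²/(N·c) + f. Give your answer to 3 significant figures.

112 m

Hyperfocal distance H = f²/(N·c) + f = 85²/(1.2 × 0.054) + 85 = 7225/0.0648 + 85 ≈ 111581.9 mm ≈ 112 m.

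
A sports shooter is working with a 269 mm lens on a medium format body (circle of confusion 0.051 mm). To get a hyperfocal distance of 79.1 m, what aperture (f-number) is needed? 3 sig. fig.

f/18

Rearrange H = f²/(N·c) + f for N: N = f² / ((H − f)·c).
N = 269² / ((79100 − 269) × 0.051) = 72361 / 4020 ≈ 18.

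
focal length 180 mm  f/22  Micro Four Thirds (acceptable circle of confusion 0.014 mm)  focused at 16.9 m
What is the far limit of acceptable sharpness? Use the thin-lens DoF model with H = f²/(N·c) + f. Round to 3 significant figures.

Hyperfocal distance H = f²/(N·c) + f = 180²/(22 × 0.014) + 180 = 32400/0.308 + 180 ≈ 105374.8 mm ≈ 105.4 m.
Far limit Df = s·(H − f)/(H − s) = 16900 × (105374.8 − 180) / (105374.8 − 16900) = 16900 × 105194.8 / 88474.8 ≈ 20094 mm ≈ 20.1 m.

20.1 m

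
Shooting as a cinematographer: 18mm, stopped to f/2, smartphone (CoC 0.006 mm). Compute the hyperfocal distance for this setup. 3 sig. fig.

Hyperfocal distance H = f²/(N·c) + f = 18²/(2 × 0.006) + 18 = 324/0.012 + 18 ≈ 27018.0 mm ≈ 27.0 m.

27.0 m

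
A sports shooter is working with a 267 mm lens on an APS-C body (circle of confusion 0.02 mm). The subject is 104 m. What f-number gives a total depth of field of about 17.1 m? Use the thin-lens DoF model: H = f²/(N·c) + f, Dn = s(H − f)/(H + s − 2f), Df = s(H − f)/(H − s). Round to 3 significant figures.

f/2.81

Write h = H − f = f²/(N·c). The thin-lens limits are Dn = s·h/(h + (s−f)) and Df = s·h/(h − (s−f)), so DoF = Df − Dn = 2·s·(s−f)·h / (h² − (s−f)²).
That is a quadratic in h: DoF·h² − 2·s·(s−f)·h − DoF·(s−f)² = 0 ⇒ h = (s−f)·(s + √(s² + DoF²)) / DoF = 103733 × (104000 + √(104000² + 17100²)) / 17100 = 103733 × (104000 + 105396) / 17100 ≈ 1270253 mm.
Then N = f²/(c·h) = 267² / (0.02 × 1270253) = 71289 / 25405 ≈ 2.81.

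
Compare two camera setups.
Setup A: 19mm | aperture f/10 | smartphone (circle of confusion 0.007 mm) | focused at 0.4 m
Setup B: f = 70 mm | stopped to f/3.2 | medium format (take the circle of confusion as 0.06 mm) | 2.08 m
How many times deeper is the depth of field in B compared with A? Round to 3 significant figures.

Setup A: H = 19²/(10×0.007) + 19 ≈ 5176.1 mm; DoF = Df − Dn = 431.909 − 372.482 ≈ 59.427 mm.
Setup B: H = 70²/(3.2×0.06) + 70 ≈ 25590.8 mm; DoF = Df − Dn = 2257.82 − 1928.14 ≈ 329.68 mm.
Ratio = 329.68 / 59.427 ≈ 5.55.

5.55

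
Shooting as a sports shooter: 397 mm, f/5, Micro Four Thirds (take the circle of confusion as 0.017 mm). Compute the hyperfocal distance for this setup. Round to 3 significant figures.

Hyperfocal distance H = f²/(N·c) + f = 397²/(5 × 0.017) + 397 = 157609/0.085 + 397 ≈ 1854620.5 mm ≈ 1850 m.

1850 m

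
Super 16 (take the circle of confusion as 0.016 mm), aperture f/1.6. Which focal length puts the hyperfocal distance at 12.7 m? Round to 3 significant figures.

From H = f²/(N·c) + f, with f ≪ H: f ≈ √(H·N·c) = √(12700 × 1.6 × 0.016) = √325.12 ≈ 18.03 mm.
The +f correction barely moves this — solving exactly, f² + N·c·f − N·c·H = 0 ⇒ f = (−N·c + √((N·c)² + 4·N·c·H))/2 = (−0.0256 + √1300.5)/2 ≈ 18.018 mm, so f ≈ 18.0 mm.

18.0 mm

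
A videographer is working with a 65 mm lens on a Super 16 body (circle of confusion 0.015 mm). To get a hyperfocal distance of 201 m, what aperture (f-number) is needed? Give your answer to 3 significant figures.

Rearrange H = f²/(N·c) + f for N: N = f² / ((H − f)·c).
N = 65² / ((201000 − 65) × 0.015) = 4225 / 3014 ≈ 1.40.

f/1.40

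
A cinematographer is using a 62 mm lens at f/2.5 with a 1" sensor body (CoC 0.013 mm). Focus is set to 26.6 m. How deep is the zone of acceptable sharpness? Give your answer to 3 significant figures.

12.6 m

Hyperfocal distance H = f²/(N·c) + f = 62²/(2.5 × 0.013) + 62 = 3844/0.0325 + 62 ≈ 118338.9 mm ≈ 118.3 m.
Near limit Dn = s·(H − f)/(H + s − 2f) = 26600 × (118338.9 − 62) / (118338.9 + 26600 − 2 × 62) = 26600 × 118276.9 / 144814.9 ≈ 21725 mm.
Far limit Df = s·(H − f)/(H − s) = 26600 × (118338.9 − 62) / (118338.9 − 26600) = 26600 × 118276.9 / 91738.9 ≈ 34295 mm.
Depth of field = Df − Dn = 34295 − 21725 ≈ 12570 mm ≈ 12.6 m.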